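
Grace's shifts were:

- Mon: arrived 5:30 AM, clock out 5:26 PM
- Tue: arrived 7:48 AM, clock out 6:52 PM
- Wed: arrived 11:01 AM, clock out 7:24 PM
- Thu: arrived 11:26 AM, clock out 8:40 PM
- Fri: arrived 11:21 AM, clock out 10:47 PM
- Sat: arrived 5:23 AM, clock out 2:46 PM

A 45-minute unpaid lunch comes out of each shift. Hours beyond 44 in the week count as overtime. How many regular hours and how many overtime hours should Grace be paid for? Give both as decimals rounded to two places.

Regular 44.00 hours, overtime 12.93 hours

Mon: 5:30 AM–5:26 PM = 11 h 56 min; less 45 min break → 11 h 11 min
Tue: 7:48 AM–6:52 PM = 11 h 4 min; less 45 min break → 10 h 19 min
Wed: 11:01 AM–7:24 PM = 8 h 23 min; less 45 min break → 7 h 38 min
Thu: 11:26 AM–8:40 PM = 9 h 14 min; less 45 min break → 8 h 29 min
Fri: 11:21 AM–10:47 PM = 11 h 26 min; less 45 min break → 10 h 41 min
Sat: 5:23 AM–2:46 PM = 9 h 23 min; less 45 min break → 8 h 38 min
Total worked: 56 h 56 min = 56.93 h.
Threshold 44 h → overtime 12 h 56 min, regular 44 h 0 min.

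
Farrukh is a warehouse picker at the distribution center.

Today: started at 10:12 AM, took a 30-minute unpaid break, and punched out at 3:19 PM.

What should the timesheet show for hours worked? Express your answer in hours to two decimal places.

4.62 hours

Today: 10:12 AM–3:19 PM = 5 h 7 min; less 30 min break → 4 h 37 min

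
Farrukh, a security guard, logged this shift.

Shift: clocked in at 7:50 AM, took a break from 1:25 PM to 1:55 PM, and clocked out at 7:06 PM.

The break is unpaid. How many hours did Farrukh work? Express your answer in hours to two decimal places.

Shift: 7:50 AM–7:06 PM = 11 h 16 min; less 30 min break → 10 h 46 min

10.77 hours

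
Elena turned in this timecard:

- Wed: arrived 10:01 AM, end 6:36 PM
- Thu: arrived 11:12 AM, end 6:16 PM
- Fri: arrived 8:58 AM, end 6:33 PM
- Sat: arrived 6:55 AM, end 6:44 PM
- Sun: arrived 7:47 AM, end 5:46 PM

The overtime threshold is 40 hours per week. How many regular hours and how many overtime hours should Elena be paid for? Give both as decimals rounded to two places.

Regular 40.00 hours, overtime 7.03 hours

Wed: 10:01 AM–6:36 PM = 8 h 35 min
Thu: 11:12 AM–6:16 PM = 7 h 4 min
Fri: 8:58 AM–6:33 PM = 9 h 35 min
Sat: 6:55 AM–6:44 PM = 11 h 49 min
Sun: 7:47 AM–5:46 PM = 9 h 59 min
Total worked: 47 h 2 min = 47.03 h.
Threshold 40 h → overtime 7 h 2 min, regular 40 h 0 min.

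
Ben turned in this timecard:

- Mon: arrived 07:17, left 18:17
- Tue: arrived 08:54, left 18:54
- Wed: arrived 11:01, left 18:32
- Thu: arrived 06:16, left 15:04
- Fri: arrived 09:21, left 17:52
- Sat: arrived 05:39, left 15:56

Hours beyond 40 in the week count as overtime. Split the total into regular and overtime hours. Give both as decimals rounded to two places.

Regular 40.00 hours, overtime 16.12 hours

Mon: 07:17–18:17 = 11 h 0 min
Tue: 08:54–18:54 = 10 h 0 min
Wed: 11:01–18:32 = 7 h 31 min
Thu: 06:16–15:04 = 8 h 48 min
Fri: 09:21–17:52 = 8 h 31 min
Sat: 05:39–15:56 = 10 h 17 min
Total worked: 56 h 7 min = 56.12 h.
Threshold 40 h → overtime 16 h 7 min, regular 40 h 0 min.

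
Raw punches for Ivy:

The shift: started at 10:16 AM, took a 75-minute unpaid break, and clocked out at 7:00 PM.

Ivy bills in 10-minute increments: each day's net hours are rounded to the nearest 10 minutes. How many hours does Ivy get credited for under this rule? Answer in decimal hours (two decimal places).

7.50 hours

The shift: 10:16 AM–7:00 PM = 8 h 44 min − 75 min = 7 h 29 min → rounds to 7 h 30 min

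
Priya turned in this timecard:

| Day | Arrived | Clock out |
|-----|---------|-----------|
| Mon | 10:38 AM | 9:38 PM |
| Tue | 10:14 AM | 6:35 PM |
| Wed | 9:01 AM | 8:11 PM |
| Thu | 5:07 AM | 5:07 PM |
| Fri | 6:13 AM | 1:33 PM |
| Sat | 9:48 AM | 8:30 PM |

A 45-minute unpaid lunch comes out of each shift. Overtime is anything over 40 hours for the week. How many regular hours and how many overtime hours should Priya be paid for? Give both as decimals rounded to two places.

Regular 40.00 hours, overtime 16.05 hours

Mon: 10:38 AM–9:38 PM = 11 h 0 min; less 45 min break → 10 h 15 min
Tue: 10:14 AM–6:35 PM = 8 h 21 min; less 45 min break → 7 h 36 min
Wed: 9:01 AM–8:11 PM = 11 h 10 min; less 45 min break → 10 h 25 min
Thu: 5:07 AM–5:07 PM = 12 h 0 min; less 45 min break → 11 h 15 min
Fri: 6:13 AM–1:33 PM = 7 h 20 min; less 45 min break → 6 h 35 min
Sat: 9:48 AM–8:30 PM = 10 h 42 min; less 45 min break → 9 h 57 min
Total worked: 56 h 3 min = 56.05 h.
Threshold 40 h → overtime 16 h 3 min, regular 40 h 0 min.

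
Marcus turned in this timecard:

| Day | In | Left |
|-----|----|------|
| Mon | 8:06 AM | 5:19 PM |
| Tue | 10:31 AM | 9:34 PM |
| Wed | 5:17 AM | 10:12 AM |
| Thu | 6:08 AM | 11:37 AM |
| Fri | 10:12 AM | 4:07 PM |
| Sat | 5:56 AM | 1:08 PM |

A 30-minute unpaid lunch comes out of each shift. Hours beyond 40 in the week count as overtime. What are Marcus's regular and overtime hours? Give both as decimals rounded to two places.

Regular 40.00 hours, overtime 0.78 hours

Mon: 8:06 AM–5:19 PM = 9 h 13 min; less 30 min break → 8 h 43 min
Tue: 10:31 AM–9:34 PM = 11 h 3 min; less 30 min break → 10 h 33 min
Wed: 5:17 AM–10:12 AM = 4 h 55 min; less 30 min break → 4 h 25 min
Thu: 6:08 AM–11:37 AM = 5 h 29 min; less 30 min break → 4 h 59 min
Fri: 10:12 AM–4:07 PM = 5 h 55 min; less 30 min break → 5 h 25 min
Sat: 5:56 AM–1:08 PM = 7 h 12 min; less 30 min break → 6 h 42 min
Total worked: 40 h 47 min = 40.78 h.
Threshold 40 h → overtime 0 h 47 min, regular 40 h 0 min.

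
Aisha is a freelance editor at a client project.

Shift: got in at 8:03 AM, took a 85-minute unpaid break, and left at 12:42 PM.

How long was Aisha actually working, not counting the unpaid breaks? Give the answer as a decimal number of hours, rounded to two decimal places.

Shift: 8:03 AM–12:42 PM = 4 h 39 min; less 85 min break → 3 h 14 min

3.23 hours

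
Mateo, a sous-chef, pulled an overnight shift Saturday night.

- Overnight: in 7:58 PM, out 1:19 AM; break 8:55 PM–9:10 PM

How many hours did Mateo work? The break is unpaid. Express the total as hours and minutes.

Overnight: 7:58 PM → midnight = 4 h 2 min; midnight → 1:19 AM = 1 h 19 min; span 5 h 21 min; less 15 min break → 5 h 6 min

5 h 6 min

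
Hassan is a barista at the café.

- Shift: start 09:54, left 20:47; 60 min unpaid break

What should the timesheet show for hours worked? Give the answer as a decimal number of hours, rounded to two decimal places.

Shift: 09:54–20:47 = 10 h 53 min; less 60 min break → 9 h 53 min

9.88 hours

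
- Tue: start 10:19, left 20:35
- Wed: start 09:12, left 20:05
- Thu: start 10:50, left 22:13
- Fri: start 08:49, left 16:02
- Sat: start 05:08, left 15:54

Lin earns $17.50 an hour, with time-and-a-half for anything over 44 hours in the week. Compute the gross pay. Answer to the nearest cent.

$941.06

Tue: 10:19–20:35 = 10 h 16 min
Wed: 09:12–20:05 = 10 h 53 min
Thu: 10:50–22:13 = 11 h 23 min
Fri: 08:49–16:02 = 7 h 13 min
Sat: 05:08–15:54 = 10 h 46 min
Total worked: 50 h 31 min = 3031 min.
Regular 44 h 0 min = 2640 min at $17.50/h; overtime 6 h 31 min = 391 min at $26.25/h.
Pay = (2640 × $17.50 + 391 × $26.25) ÷ 60 = $941.06.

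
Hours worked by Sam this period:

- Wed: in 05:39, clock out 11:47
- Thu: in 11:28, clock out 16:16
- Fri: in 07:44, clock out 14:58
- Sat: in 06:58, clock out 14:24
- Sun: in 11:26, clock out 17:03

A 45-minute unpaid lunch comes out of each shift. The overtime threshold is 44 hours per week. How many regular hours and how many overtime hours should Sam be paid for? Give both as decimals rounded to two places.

Regular 27.47 hours, overtime 0.00 hours

Wed: 05:39–11:47 = 6 h 8 min; less 45 min break → 5 h 23 min
Thu: 11:28–16:16 = 4 h 48 min; less 45 min break → 4 h 3 min
Fri: 07:44–14:58 = 7 h 14 min; less 45 min break → 6 h 29 min
Sat: 06:58–14:24 = 7 h 26 min; less 45 min break → 6 h 41 min
Sun: 11:26–17:03 = 5 h 37 min; less 45 min break → 4 h 52 min
Total worked: 27 h 28 min = 27.47 h.
Threshold 44 h → overtime 0 h 0 min, regular 27 h 28 min.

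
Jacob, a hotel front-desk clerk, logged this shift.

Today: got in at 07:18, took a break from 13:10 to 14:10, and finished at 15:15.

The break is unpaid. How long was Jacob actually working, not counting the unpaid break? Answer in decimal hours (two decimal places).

Today: 07:18–15:15 = 7 h 57 min; less 60 min break → 6 h 57 min

6.95 hours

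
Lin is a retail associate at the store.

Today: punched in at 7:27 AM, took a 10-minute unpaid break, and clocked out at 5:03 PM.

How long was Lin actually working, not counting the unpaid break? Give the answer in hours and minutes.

Today: 7:27 AM–5:03 PM = 9 h 36 min; less 10 min break → 9 h 26 min

9 h 26 min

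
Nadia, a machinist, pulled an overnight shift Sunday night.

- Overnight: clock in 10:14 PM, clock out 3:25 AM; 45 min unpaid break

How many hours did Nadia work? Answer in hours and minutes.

4 h 26 min

Overnight: 10:14 PM → midnight = 1 h 46 min; midnight → 3:25 AM = 3 h 25 min; span 5 h 11 min; less 45 min break → 4 h 26 min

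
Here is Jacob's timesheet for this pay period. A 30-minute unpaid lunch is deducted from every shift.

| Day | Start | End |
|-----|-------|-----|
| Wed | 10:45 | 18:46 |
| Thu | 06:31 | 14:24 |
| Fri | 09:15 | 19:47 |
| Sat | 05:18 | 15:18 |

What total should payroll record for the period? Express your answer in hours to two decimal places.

34.43 hours

Wed: 10:45–18:46 = 8 h 1 min; less 30 min break → 7 h 31 min
Thu: 06:31–14:24 = 7 h 53 min; less 30 min break → 7 h 23 min
Fri: 09:15–19:47 = 10 h 32 min; less 30 min break → 10 h 2 min
Sat: 05:18–15:18 = 10 h 0 min; less 30 min break → 9 h 30 min
Total: 7 h 31 min + 7 h 23 min + 10 h 2 min + 9 h 30 min = 34 h 26 min.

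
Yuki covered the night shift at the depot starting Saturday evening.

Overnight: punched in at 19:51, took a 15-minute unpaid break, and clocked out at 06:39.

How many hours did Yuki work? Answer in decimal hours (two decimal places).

10.55 hours

Overnight: 19:51 → midnight = 4 h 9 min; midnight → 06:39 = 6 h 39 min; span 10 h 48 min; less 15 min break → 10 h 33 min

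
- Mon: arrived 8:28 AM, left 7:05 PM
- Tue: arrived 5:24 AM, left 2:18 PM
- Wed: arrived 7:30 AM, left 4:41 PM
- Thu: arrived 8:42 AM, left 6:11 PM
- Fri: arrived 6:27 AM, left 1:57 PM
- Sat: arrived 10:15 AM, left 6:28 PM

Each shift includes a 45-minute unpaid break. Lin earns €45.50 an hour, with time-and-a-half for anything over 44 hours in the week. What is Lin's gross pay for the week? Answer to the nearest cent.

€2370.55

Mon: 8:28 AM–7:05 PM = 10 h 37 min; less 45 min break → 9 h 52 min
Tue: 5:24 AM–2:18 PM = 8 h 54 min; less 45 min break → 8 h 9 min
Wed: 7:30 AM–4:41 PM = 9 h 11 min; less 45 min break → 8 h 26 min
Thu: 8:42 AM–6:11 PM = 9 h 29 min; less 45 min break → 8 h 44 min
Fri: 6:27 AM–1:57 PM = 7 h 30 min; less 45 min break → 6 h 45 min
Sat: 10:15 AM–6:28 PM = 8 h 13 min; less 45 min break → 7 h 28 min
Total worked: 49 h 24 min = 2964 min.
Regular 44 h 0 min = 2640 min at €45.50/h; overtime 5 h 24 min = 324 min at €68.25/h.
Pay = (2640 × €45.50 + 324 × €68.25) ÷ 60 = €2370.55.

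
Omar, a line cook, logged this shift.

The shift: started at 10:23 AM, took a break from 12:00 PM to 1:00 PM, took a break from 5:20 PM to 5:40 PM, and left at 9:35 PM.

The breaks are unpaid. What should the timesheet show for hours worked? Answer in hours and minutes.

The shift: 10:23 AM–9:35 PM = 11 h 12 min; less 80 min break → 9 h 52 min

9 h 52 min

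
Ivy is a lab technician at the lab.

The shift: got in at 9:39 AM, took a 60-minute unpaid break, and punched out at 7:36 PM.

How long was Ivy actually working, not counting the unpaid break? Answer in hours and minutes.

8 h 57 min

The shift: 9:39 AM–7:36 PM = 9 h 57 min; less 60 min break → 8 h 57 min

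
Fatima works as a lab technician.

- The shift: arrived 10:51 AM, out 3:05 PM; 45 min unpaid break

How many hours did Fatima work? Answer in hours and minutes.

The shift: 10:51 AM–3:05 PM = 4 h 14 min; less 45 min break → 3 h 29 min

3 h 29 min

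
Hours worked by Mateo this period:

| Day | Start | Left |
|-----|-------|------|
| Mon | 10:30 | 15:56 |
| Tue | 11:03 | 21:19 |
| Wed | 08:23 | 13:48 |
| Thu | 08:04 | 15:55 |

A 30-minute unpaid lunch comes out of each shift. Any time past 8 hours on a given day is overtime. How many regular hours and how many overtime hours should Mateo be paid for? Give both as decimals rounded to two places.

Regular 25.20 hours, overtime 1.77 hours

Mon: 10:30–15:56 = 5 h 26 min; less 30 min break → 4 h 56 min
Tue: 11:03–21:19 = 10 h 16 min; less 30 min break → 9 h 46 min
Wed: 08:23–13:48 = 5 h 25 min; less 30 min break → 4 h 55 min
Thu: 08:04–15:55 = 7 h 51 min; less 30 min break → 7 h 21 min
Mon reg 4 h 56 min / OT 0 h 0 min; Tue reg 8 h 0 min / OT 1 h 46 min; Wed reg 4 h 55 min / OT 0 h 0 min; Thu reg 7 h 21 min / OT 0 h 0 min.
Totals: regular 25 h 12 min, overtime 1 h 46 min.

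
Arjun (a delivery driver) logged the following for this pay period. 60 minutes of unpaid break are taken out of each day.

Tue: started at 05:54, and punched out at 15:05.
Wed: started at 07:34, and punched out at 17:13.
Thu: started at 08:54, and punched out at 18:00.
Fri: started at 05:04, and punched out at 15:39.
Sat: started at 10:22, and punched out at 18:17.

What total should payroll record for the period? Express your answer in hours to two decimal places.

41.43 hours

Tue: 05:54–15:05 = 9 h 11 min; less 60 min break → 8 h 11 min
Wed: 07:34–17:13 = 9 h 39 min; less 60 min break → 8 h 39 min
Thu: 08:54–18:00 = 9 h 6 min; less 60 min break → 8 h 6 min
Fri: 05:04–15:39 = 10 h 35 min; less 60 min break → 9 h 35 min
Sat: 10:22–18:17 = 7 h 55 min; less 60 min break → 6 h 55 min
Total: 8 h 11 min + 8 h 39 min + 8 h 6 min + 9 h 35 min + 6 h 55 min = 41 h 26 min.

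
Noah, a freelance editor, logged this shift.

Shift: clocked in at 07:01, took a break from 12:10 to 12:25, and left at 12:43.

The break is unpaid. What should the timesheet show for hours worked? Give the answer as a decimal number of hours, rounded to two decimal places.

5.45 hours

Shift: 07:01–12:43 = 5 h 42 min; less 15 min break → 5 h 27 min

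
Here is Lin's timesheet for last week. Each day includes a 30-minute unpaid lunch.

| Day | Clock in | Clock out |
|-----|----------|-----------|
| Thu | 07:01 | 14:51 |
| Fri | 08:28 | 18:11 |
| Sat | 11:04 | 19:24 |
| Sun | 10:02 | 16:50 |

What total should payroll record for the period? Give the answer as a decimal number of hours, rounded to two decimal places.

Thu: 07:01–14:51 = 7 h 50 min; less 30 min break → 7 h 20 min
Fri: 08:28–18:11 = 9 h 43 min; less 30 min break → 9 h 13 min
Sat: 11:04–19:24 = 8 h 20 min; less 30 min break → 7 h 50 min
Sun: 10:02–16:50 = 6 h 48 min; less 30 min break → 6 h 18 min
Total: 7 h 20 min + 9 h 13 min + 7 h 50 min + 6 h 18 min = 30 h 41 min.

30.68 hours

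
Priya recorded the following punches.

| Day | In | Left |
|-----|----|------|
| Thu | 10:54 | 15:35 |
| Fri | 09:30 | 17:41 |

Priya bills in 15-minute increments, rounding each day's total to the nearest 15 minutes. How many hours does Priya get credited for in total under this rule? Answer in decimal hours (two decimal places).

13.00 hours

Thu: 10:54–15:35 = 4 h 41 min → rounds to 4 h 45 min
Fri: 09:30–17:41 = 8 h 11 min → rounds to 8 h 15 min
Total credited: 13 h 0 min.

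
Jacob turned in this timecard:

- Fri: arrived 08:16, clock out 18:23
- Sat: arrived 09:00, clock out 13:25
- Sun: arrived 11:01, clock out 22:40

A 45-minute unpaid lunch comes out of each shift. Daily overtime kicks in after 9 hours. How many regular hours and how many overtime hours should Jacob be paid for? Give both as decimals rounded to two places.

Fri: 08:16–18:23 = 10 h 7 min; less 45 min break → 9 h 22 min
Sat: 09:00–13:25 = 4 h 25 min; less 45 min break → 3 h 40 min
Sun: 11:01–22:40 = 11 h 39 min; less 45 min break → 10 h 54 min
Fri reg 9 h 0 min / OT 0 h 22 min; Sat reg 3 h 40 min / OT 0 h 0 min; Sun reg 9 h 0 min / OT 1 h 54 min.
Totals: regular 21 h 40 min, overtime 2 h 16 min.

Regular 21.67 hours, overtime 2.27 hours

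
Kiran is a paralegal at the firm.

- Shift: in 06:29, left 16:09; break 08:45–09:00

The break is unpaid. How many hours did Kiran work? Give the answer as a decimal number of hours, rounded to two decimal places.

Shift: 06:29–16:09 = 9 h 40 min; less 15 min break → 9 h 25 min

9.42 hours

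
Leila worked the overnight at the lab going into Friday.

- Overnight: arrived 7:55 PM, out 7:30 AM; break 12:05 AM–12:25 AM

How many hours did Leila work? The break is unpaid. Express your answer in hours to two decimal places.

Overnight: 7:55 PM → midnight = 4 h 5 min; midnight → 7:30 AM = 7 h 30 min; span 11 h 35 min; less 20 min break → 11 h 15 min

11.25 hours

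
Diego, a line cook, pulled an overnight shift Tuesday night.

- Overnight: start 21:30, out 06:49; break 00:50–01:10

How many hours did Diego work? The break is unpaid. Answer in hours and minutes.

Overnight: 21:30 → midnight = 2 h 30 min; midnight → 06:49 = 6 h 49 min; span 9 h 19 min; less 20 min break → 8 h 59 min

8 h 59 min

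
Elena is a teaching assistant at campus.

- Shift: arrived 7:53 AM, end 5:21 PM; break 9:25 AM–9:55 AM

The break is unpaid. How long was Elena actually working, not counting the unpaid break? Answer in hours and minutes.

8 h 58 min

Shift: 7:53 AM–5:21 PM = 9 h 28 min; less 30 min break → 8 h 58 min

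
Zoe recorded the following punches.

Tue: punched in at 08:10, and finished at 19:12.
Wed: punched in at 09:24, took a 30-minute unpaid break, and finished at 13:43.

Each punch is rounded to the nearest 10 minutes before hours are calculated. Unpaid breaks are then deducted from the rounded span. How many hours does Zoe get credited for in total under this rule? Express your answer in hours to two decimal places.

Tue: in 08:10→08:10, out 19:12→19:10; 11 h 0 min
Wed: in 09:24→09:20, out 13:43→13:40; 4 h 20 min − 30 min = 3 h 50 min
Total credited: 14 h 50 min.

14.83 hours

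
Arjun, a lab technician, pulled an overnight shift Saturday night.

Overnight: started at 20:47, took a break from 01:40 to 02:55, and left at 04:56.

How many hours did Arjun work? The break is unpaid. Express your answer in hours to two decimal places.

Overnight: 20:47 → midnight = 3 h 13 min; midnight → 04:56 = 4 h 56 min; span 8 h 9 min; less 75 min break → 6 h 54 min

6.90 hours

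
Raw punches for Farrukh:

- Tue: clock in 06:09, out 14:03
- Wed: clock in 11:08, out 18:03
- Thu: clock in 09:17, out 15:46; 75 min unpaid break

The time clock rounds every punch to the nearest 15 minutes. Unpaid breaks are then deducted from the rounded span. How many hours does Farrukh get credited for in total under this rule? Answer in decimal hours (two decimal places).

19.75 hours

Tue: in 06:09→06:15, out 14:03→14:00; 7 h 45 min
Wed: in 11:08→11:15, out 18:03→18:00; 6 h 45 min
Thu: in 09:17→09:15, out 15:46→15:45; 6 h 30 min − 75 min = 5 h 15 min
Total credited: 19 h 45 min.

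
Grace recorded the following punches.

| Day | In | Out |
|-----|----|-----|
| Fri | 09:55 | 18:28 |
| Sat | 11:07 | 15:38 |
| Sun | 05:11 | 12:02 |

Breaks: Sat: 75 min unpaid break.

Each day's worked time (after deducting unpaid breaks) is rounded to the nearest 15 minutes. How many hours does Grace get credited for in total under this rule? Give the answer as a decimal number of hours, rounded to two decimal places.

Fri: 09:55–18:28 = 8 h 33 min → rounds to 8 h 30 min
Sat: 11:07–15:38 = 4 h 31 min − 75 min = 3 h 16 min → rounds to 3 h 15 min
Sun: 05:11–12:02 = 6 h 51 min → rounds to 6 h 45 min
Total credited: 18 h 30 min.

18.50 hours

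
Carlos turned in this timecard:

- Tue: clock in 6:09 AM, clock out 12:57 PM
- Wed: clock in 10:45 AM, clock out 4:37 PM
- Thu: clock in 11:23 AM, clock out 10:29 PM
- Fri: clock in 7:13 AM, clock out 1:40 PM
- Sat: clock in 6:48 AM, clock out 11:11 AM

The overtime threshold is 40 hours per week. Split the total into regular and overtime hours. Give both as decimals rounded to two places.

Tue: 6:09 AM–12:57 PM = 6 h 48 min
Wed: 10:45 AM–4:37 PM = 5 h 52 min
Thu: 11:23 AM–10:29 PM = 11 h 6 min
Fri: 7:13 AM–1:40 PM = 6 h 27 min
Sat: 6:48 AM–11:11 AM = 4 h 23 min
Total worked: 34 h 36 min = 34.60 h.
Threshold 40 h → overtime 0 h 0 min, regular 34 h 36 min.

Regular 34.60 hours, overtime 0.00 hours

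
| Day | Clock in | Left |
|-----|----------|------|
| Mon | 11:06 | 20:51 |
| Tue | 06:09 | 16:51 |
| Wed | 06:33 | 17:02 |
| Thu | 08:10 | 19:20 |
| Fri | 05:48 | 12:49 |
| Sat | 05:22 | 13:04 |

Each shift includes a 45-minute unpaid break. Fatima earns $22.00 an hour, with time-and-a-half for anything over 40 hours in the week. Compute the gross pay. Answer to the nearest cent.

$1286.45

Mon: 11:06–20:51 = 9 h 45 min; less 45 min break → 9 h 0 min
Tue: 06:09–16:51 = 10 h 42 min; less 45 min break → 9 h 57 min
Wed: 06:33–17:02 = 10 h 29 min; less 45 min break → 9 h 44 min
Thu: 08:10–19:20 = 11 h 10 min; less 45 min break → 10 h 25 min
Fri: 05:48–12:49 = 7 h 1 min; less 45 min break → 6 h 16 min
Sat: 05:22–13:04 = 7 h 42 min; less 45 min break → 6 h 57 min
Total worked: 52 h 19 min = 3139 min.
Regular 40 h 0 min = 2400 min at $22.00/h; overtime 12 h 19 min = 739 min at $33.00/h.
Pay = (2400 × $22.00 + 739 × $33.00) ÷ 60 = $1286.45.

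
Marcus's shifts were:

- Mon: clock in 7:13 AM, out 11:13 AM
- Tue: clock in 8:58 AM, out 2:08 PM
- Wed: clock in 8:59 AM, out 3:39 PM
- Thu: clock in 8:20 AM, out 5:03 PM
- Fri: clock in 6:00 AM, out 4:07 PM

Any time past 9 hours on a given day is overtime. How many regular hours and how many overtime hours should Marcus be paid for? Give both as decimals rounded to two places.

Regular 33.55 hours, overtime 1.12 hours

Mon: 7:13 AM–11:13 AM = 4 h 0 min
Tue: 8:58 AM–2:08 PM = 5 h 10 min
Wed: 8:59 AM–3:39 PM = 6 h 40 min
Thu: 8:20 AM–5:03 PM = 8 h 43 min
Fri: 6:00 AM–4:07 PM = 10 h 7 min
Mon reg 4 h 0 min / OT 0 h 0 min; Tue reg 5 h 10 min / OT 0 h 0 min; Wed reg 6 h 40 min / OT 0 h 0 min; Thu reg 8 h 43 min / OT 0 h 0 min; Fri reg 9 h 0 min / OT 1 h 7 min.
Totals: regular 33 h 33 min, overtime 1 h 7 min.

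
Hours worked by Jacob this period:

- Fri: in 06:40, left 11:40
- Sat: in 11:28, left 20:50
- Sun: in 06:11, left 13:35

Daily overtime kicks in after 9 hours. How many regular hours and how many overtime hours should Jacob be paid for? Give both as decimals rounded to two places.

Regular 21.40 hours, overtime 0.37 hours

Fri: 06:40–11:40 = 5 h 0 min
Sat: 11:28–20:50 = 9 h 22 min
Sun: 06:11–13:35 = 7 h 24 min
Fri reg 5 h 0 min / OT 0 h 0 min; Sat reg 9 h 0 min / OT 0 h 22 min; Sun reg 7 h 24 min / OT 0 h 0 min.
Totals: regular 21 h 24 min, overtime 0 h 22 min.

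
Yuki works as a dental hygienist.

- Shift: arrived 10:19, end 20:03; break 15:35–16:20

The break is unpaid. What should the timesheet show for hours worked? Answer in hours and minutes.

Shift: 10:19–20:03 = 9 h 44 min; less 45 min break → 8 h 59 min

8 h 59 min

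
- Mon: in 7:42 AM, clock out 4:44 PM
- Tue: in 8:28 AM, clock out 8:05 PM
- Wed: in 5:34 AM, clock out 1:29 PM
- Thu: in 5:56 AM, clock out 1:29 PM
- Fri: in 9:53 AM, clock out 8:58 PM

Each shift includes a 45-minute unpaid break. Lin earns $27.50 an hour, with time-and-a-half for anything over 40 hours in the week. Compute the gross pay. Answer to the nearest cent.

$1242.31

Mon: 7:42 AM–4:44 PM = 9 h 2 min; less 45 min break → 8 h 17 min
Tue: 8:28 AM–8:05 PM = 11 h 37 min; less 45 min break → 10 h 52 min
Wed: 5:34 AM–1:29 PM = 7 h 55 min; less 45 min break → 7 h 10 min
Thu: 5:56 AM–1:29 PM = 7 h 33 min; less 45 min break → 6 h 48 min
Fri: 9:53 AM–8:58 PM = 11 h 5 min; less 45 min break → 10 h 20 min
Total worked: 43 h 27 min = 2607 min.
Regular 40 h 0 min = 2400 min at $27.50/h; overtime 3 h 27 min = 207 min at $41.25/h.
Pay = (2400 × $27.50 + 207 × $41.25) ÷ 60 = $1242.31.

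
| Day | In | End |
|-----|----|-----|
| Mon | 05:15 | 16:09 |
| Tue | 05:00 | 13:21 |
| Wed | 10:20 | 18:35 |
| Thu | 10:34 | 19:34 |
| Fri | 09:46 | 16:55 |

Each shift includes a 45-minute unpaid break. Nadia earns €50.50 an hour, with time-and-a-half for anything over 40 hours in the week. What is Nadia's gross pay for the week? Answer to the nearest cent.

Mon: 05:15–16:09 = 10 h 54 min; less 45 min break → 10 h 9 min
Tue: 05:00–13:21 = 8 h 21 min; less 45 min break → 7 h 36 min
Wed: 10:20–18:35 = 8 h 15 min; less 45 min break → 7 h 30 min
Thu: 10:34–19:34 = 9 h 0 min; less 45 min break → 8 h 15 min
Fri: 09:46–16:55 = 7 h 9 min; less 45 min break → 6 h 24 min
Total worked: 39 h 54 min = 2394 min.
Regular 39 h 54 min = 2394 min at €50.50/h; overtime 0 h 0 min = 0 min at €75.75/h.
Pay = (2394 × €50.50 + 0 × €75.75) ÷ 60 = €2014.95.

€2014.95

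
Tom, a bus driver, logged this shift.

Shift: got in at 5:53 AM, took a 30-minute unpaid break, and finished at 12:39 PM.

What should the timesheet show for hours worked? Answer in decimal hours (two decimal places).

Shift: 5:53 AM–12:39 PM = 6 h 46 min; less 30 min break → 6 h 16 min

6.27 hours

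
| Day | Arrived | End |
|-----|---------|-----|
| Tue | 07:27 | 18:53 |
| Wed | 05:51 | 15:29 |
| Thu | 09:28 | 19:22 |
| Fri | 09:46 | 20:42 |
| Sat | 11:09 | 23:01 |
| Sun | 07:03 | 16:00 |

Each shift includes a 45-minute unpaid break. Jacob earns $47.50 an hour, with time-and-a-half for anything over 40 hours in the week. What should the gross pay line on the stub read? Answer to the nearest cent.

$3197.94

Tue: 07:27–18:53 = 11 h 26 min; less 45 min break → 10 h 41 min
Wed: 05:51–15:29 = 9 h 38 min; less 45 min break → 8 h 53 min
Thu: 09:28–19:22 = 9 h 54 min; less 45 min break → 9 h 9 min
Fri: 09:46–20:42 = 10 h 56 min; less 45 min break → 10 h 11 min
Sat: 11:09–23:01 = 11 h 52 min; less 45 min break → 11 h 7 min
Sun: 07:03–16:00 = 8 h 57 min; less 45 min break → 8 h 12 min
Total worked: 58 h 13 min = 3493 min.
Regular 40 h 0 min = 2400 min at $47.50/h; overtime 18 h 13 min = 1093 min at $71.25/h.
Pay = (2400 × $47.50 + 1093 × $71.25) ÷ 60 = $3197.94.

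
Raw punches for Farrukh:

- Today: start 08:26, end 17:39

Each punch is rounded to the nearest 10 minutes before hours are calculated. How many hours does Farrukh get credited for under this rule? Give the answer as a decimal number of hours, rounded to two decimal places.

Today: in 08:26→08:30, out 17:39→17:40; 9 h 10 min

9.17 hours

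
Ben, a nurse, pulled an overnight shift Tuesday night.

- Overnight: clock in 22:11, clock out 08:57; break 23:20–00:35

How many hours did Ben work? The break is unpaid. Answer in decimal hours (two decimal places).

9.52 hours

Overnight: 22:11 → midnight = 1 h 49 min; midnight → 08:57 = 8 h 57 min; span 10 h 46 min; less 75 min break → 9 h 31 min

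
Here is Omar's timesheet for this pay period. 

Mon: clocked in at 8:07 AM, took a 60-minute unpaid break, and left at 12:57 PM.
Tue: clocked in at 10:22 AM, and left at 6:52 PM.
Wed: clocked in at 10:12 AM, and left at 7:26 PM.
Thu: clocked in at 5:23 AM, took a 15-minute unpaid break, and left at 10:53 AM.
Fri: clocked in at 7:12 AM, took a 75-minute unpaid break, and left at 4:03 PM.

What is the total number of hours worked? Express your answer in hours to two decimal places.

Mon: 8:07 AM–12:57 PM = 4 h 50 min; less 60 min break → 3 h 50 min
Tue: 10:22 AM–6:52 PM = 8 h 30 min
Wed: 10:12 AM–7:26 PM = 9 h 14 min
Thu: 5:23 AM–10:53 AM = 5 h 30 min; less 15 min break → 5 h 15 min
Fri: 7:12 AM–4:03 PM = 8 h 51 min; less 75 min break → 7 h 36 min
Total: 3 h 50 min + 8 h 30 min + 9 h 14 min + 5 h 15 min + 7 h 36 min = 34 h 25 min.

34.42 hours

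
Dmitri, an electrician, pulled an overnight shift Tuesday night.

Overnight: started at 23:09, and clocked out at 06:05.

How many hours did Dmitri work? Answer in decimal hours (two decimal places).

6.93 hours

Overnight: 23:09 → midnight = 0 h 51 min; midnight → 06:05 = 6 h 5 min; span 6 h 56 min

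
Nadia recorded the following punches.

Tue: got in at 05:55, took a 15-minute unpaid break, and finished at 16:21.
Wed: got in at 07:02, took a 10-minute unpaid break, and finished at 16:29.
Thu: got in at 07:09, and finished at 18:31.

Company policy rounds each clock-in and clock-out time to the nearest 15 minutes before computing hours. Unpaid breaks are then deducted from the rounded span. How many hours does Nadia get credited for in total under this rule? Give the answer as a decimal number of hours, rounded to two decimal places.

30.58 hours

Tue: in 05:55→06:00, out 16:21→16:15; 10 h 15 min − 15 min = 10 h 0 min
Wed: in 07:02→07:00, out 16:29→16:30; 9 h 30 min − 10 min = 9 h 20 min
Thu: in 07:09→07:15, out 18:31→18:30; 11 h 15 min
Total credited: 30 h 35 min.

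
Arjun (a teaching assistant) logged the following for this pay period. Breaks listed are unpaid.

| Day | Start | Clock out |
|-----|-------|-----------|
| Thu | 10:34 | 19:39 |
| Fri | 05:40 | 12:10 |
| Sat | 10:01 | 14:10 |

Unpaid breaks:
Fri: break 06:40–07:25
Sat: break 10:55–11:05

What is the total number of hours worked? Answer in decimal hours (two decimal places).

Thu: 10:34–19:39 = 9 h 5 min
Fri: 05:40–12:10 = 6 h 30 min; less 45 min break → 5 h 45 min
Sat: 10:01–14:10 = 4 h 9 min; less 10 min break → 3 h 59 min
Total: 9 h 5 min + 5 h 45 min + 3 h 59 min = 18 h 49 min.

18.82 hours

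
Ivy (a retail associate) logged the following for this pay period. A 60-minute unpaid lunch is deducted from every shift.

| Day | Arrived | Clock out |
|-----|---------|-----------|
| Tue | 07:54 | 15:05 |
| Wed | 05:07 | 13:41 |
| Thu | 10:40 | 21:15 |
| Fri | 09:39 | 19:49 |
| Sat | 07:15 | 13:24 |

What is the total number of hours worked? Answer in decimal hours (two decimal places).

37.65 hours

Tue: 07:54–15:05 = 7 h 11 min; less 60 min break → 6 h 11 min
Wed: 05:07–13:41 = 8 h 34 min; less 60 min break → 7 h 34 min
Thu: 10:40–21:15 = 10 h 35 min; less 60 min break → 9 h 35 min
Fri: 09:39–19:49 = 10 h 10 min; less 60 min break → 9 h 10 min
Sat: 07:15–13:24 = 6 h 9 min; less 60 min break → 5 h 9 min
Total: 6 h 11 min + 7 h 34 min + 9 h 35 min + 9 h 10 min + 5 h 9 min = 37 h 39 min.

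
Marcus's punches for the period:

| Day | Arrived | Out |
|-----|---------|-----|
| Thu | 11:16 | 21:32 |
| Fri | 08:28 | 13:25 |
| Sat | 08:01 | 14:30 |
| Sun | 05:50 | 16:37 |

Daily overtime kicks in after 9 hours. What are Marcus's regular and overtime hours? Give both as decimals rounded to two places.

Regular 29.43 hours, overtime 3.05 hours

Thu: 11:16–21:32 = 10 h 16 min
Fri: 08:28–13:25 = 4 h 57 min
Sat: 08:01–14:30 = 6 h 29 min
Sun: 05:50–16:37 = 10 h 47 min
Thu reg 9 h 0 min / OT 1 h 16 min; Fri reg 4 h 57 min / OT 0 h 0 min; Sat reg 6 h 29 min / OT 0 h 0 min; Sun reg 9 h 0 min / OT 1 h 47 min.
Totals: regular 29 h 26 min, overtime 3 h 3 min.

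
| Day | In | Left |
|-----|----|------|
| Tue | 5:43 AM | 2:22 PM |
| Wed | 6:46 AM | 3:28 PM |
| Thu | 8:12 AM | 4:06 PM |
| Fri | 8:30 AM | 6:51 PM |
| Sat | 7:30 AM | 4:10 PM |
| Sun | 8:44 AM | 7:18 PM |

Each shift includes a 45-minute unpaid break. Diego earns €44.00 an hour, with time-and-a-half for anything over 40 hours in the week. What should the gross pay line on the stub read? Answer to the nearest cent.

€2442.00

Tue: 5:43 AM–2:22 PM = 8 h 39 min; less 45 min break → 7 h 54 min
Wed: 6:46 AM–3:28 PM = 8 h 42 min; less 45 min break → 7 h 57 min
Thu: 8:12 AM–4:06 PM = 7 h 54 min; less 45 min break → 7 h 9 min
Fri: 8:30 AM–6:51 PM = 10 h 21 min; less 45 min break → 9 h 36 min
Sat: 7:30 AM–4:10 PM = 8 h 40 min; less 45 min break → 7 h 55 min
Sun: 8:44 AM–7:18 PM = 10 h 34 min; less 45 min break → 9 h 49 min
Total worked: 50 h 20 min = 3020 min.
Regular 40 h 0 min = 2400 min at €44.00/h; overtime 10 h 20 min = 620 min at €66.00/h.
Pay = (2400 × €44.00 + 620 × €66.00) ÷ 60 = €2442.00.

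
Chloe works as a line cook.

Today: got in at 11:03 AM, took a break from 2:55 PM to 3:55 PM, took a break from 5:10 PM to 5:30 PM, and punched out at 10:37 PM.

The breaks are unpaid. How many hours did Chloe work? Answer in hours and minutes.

Today: 11:03 AM–10:37 PM = 11 h 34 min; less 80 min break → 10 h 14 min

10 h 14 min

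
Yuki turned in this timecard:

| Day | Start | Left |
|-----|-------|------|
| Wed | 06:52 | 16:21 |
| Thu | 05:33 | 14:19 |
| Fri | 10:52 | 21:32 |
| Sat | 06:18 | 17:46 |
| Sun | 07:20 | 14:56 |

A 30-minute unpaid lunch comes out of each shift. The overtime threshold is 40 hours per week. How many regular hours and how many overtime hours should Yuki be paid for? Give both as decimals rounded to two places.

Regular 40.00 hours, overtime 5.48 hours

Wed: 06:52–16:21 = 9 h 29 min; less 30 min break → 8 h 59 min
Thu: 05:33–14:19 = 8 h 46 min; less 30 min break → 8 h 16 min
Fri: 10:52–21:32 = 10 h 40 min; less 30 min break → 10 h 10 min
Sat: 06:18–17:46 = 11 h 28 min; less 30 min break → 10 h 58 min
Sun: 07:20–14:56 = 7 h 36 min; less 30 min break → 7 h 6 min
Total worked: 45 h 29 min = 45.48 h.
Threshold 40 h → overtime 5 h 29 min, regular 40 h 0 min.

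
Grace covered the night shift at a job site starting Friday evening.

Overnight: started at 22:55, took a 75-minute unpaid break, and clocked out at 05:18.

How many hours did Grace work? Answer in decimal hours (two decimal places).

5.13 hours

Overnight: 22:55 → midnight = 1 h 5 min; midnight → 05:18 = 5 h 18 min; span 6 h 23 min; less 75 min break → 5 h 8 min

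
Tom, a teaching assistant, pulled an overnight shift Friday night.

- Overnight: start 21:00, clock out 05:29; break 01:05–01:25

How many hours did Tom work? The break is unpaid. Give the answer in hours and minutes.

8 h 9 min

Overnight: 21:00 → midnight = 3 h 0 min; midnight → 05:29 = 5 h 29 min; span 8 h 29 min; less 20 min break → 8 h 9 min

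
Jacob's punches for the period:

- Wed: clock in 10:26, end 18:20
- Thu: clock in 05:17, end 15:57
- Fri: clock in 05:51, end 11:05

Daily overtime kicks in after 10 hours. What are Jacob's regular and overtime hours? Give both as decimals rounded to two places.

Regular 23.13 hours, overtime 0.67 hours

Wed: 10:26–18:20 = 7 h 54 min
Thu: 05:17–15:57 = 10 h 40 min
Fri: 05:51–11:05 = 5 h 14 min
Wed reg 7 h 54 min / OT 0 h 0 min; Thu reg 10 h 0 min / OT 0 h 40 min; Fri reg 5 h 14 min / OT 0 h 0 min.
Totals: regular 23 h 8 min, overtime 0 h 40 min.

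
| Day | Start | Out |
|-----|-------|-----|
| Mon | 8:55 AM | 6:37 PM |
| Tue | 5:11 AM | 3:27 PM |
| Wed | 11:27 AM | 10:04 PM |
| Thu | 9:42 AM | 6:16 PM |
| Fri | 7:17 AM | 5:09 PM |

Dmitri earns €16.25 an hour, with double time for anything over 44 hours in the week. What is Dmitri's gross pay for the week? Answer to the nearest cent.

Mon: 8:55 AM–6:37 PM = 9 h 42 min
Tue: 5:11 AM–3:27 PM = 10 h 16 min
Wed: 11:27 AM–10:04 PM = 10 h 37 min
Thu: 9:42 AM–6:16 PM = 8 h 34 min
Fri: 7:17 AM–5:09 PM = 9 h 52 min
Total worked: 49 h 1 min = 2941 min.
Regular 44 h 0 min = 2640 min at €16.25/h; overtime 5 h 1 min = 301 min at €32.50/h.
Pay = (2640 × €16.25 + 301 × €32.50) ÷ 60 = €878.04.

€878.04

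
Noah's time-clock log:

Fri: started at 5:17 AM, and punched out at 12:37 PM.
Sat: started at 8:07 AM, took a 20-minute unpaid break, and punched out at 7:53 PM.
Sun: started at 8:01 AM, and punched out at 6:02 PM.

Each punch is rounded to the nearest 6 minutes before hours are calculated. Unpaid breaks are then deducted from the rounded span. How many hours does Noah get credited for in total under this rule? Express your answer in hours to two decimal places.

Fri: in 5:17 AM→5:18 AM, out 12:37 PM→12:36 PM; 7 h 18 min
Sat: in 8:07 AM→8:06 AM, out 7:53 PM→7:54 PM; 11 h 48 min − 20 min = 11 h 28 min
Sun: in 8:01 AM→8:00 AM, out 6:02 PM→6:00 PM; 10 h 0 min
Total credited: 28 h 46 min.

28.77 hours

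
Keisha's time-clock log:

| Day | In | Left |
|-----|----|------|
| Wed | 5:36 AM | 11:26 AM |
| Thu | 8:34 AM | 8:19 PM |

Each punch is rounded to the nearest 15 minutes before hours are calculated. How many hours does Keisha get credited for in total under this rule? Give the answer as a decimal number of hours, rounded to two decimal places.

17.75 hours

Wed: in 5:36 AM→5:30 AM, out 11:26 AM→11:30 AM; 6 h 0 min
Thu: in 8:34 AM→8:30 AM, out 8:19 PM→8:15 PM; 11 h 45 min
Total credited: 17 h 45 min.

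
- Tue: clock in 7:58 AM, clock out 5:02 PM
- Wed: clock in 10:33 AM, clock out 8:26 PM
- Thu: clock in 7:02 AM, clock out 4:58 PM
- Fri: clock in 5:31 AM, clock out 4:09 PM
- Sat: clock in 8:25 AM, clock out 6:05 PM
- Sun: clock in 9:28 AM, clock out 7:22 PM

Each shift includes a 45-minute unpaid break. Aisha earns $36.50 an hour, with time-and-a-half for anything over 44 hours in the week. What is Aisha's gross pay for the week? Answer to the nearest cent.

$2185.44

Tue: 7:58 AM–5:02 PM = 9 h 4 min; less 45 min break → 8 h 19 min
Wed: 10:33 AM–8:26 PM = 9 h 53 min; less 45 min break → 9 h 8 min
Thu: 7:02 AM–4:58 PM = 9 h 56 min; less 45 min break → 9 h 11 min
Fri: 5:31 AM–4:09 PM = 10 h 38 min; less 45 min break → 9 h 53 min
Sat: 8:25 AM–6:05 PM = 9 h 40 min; less 45 min break → 8 h 55 min
Sun: 9:28 AM–7:22 PM = 9 h 54 min; less 45 min break → 9 h 9 min
Total worked: 54 h 35 min = 3275 min.
Regular 44 h 0 min = 2640 min at $36.50/h; overtime 10 h 35 min = 635 min at $54.75/h.
Pay = (2640 × $36.50 + 635 × $54.75) ÷ 60 = $2185.44.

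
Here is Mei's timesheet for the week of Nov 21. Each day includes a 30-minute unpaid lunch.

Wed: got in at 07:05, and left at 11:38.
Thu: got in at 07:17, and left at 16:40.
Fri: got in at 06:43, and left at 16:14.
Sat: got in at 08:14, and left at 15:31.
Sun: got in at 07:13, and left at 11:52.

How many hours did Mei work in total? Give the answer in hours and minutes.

32 h 53 min

Wed: 07:05–11:38 = 4 h 33 min; less 30 min break → 4 h 3 min
Thu: 07:17–16:40 = 9 h 23 min; less 30 min break → 8 h 53 min
Fri: 06:43–16:14 = 9 h 31 min; less 30 min break → 9 h 1 min
Sat: 08:14–15:31 = 7 h 17 min; less 30 min break → 6 h 47 min
Sun: 07:13–11:52 = 4 h 39 min; less 30 min break → 4 h 9 min
Total: 4 h 3 min + 8 h 53 min + 9 h 1 min + 6 h 47 min + 4 h 9 min = 32 h 53 min.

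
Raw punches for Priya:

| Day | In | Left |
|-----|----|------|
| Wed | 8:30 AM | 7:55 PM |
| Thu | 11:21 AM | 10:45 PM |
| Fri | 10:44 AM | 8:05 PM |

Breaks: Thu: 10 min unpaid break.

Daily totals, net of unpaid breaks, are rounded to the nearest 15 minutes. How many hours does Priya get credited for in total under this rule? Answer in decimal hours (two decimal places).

32.00 hours

Wed: 8:30 AM–7:55 PM = 11 h 25 min → rounds to 11 h 30 min
Thu: 11:21 AM–10:45 PM = 11 h 24 min − 10 min = 11 h 14 min → rounds to 11 h 15 min
Fri: 10:44 AM–8:05 PM = 9 h 21 min → rounds to 9 h 15 min
Total credited: 32 h 0 min.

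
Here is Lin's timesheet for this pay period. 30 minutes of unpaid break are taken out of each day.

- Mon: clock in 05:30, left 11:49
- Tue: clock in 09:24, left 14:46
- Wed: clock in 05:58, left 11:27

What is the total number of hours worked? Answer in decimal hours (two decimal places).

15.67 hours

Mon: 05:30–11:49 = 6 h 19 min; less 30 min break → 5 h 49 min
Tue: 09:24–14:46 = 5 h 22 min; less 30 min break → 4 h 52 min
Wed: 05:58–11:27 = 5 h 29 min; less 30 min break → 4 h 59 min
Total: 5 h 49 min + 4 h 52 min + 4 h 59 min = 15 h 40 min.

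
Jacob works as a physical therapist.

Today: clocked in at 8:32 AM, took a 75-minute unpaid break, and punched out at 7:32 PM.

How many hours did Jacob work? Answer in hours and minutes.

9 h 45 min

Today: 8:32 AM–7:32 PM = 11 h 0 min; less 75 min break → 9 h 45 min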